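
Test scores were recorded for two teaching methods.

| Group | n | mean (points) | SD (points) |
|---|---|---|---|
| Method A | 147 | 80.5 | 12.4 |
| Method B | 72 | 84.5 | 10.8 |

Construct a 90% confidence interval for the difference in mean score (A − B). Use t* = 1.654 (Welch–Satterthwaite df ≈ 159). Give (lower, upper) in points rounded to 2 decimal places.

Standard errors of each mean: 12.4/√147 = 1.0227 and 10.8/√72 = 1.2728.
SE(x̄₁ − x̄₂) = √(1.0227² + 1.2728²) = 1.6328 for independent samples with unequal variances.
With t* = 1.654, the margin is 1.654 × 1.6328 = 2.7007.
x̄₁ − x̄₂ = 80.5 − 84.5 = -4.0000; the interval is -4.0000 ± 2.7007 = (-6.70, -1.30).

(-6.70, -1.30)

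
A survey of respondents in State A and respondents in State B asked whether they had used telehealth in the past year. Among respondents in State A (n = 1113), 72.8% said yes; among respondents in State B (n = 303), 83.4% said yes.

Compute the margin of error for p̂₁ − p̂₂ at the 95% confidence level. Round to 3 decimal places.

0.049

SE₁ = √(p̂₁(1−p̂₁)/n₁) = √(0.7280·0.2720/1113) = 0.01334; SE₂ = √(0.8340·0.1660/303) = 0.02138.
Independent samples: SE of the difference = √(SE₁² + SE₂²) = √(0.0001779556 + 0.0004571044) = 0.02520.
z* for 95% confidence is 1.960, so the margin of error is 1.960 × 0.02520 = 0.04939.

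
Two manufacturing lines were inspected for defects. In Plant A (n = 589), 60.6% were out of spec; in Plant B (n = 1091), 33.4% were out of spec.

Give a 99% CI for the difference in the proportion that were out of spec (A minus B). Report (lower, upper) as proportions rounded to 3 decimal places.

Each SE is √(p̂(1−p̂)/n): √(0.6060·0.3940/589) = 0.02013 and √(0.3340·0.6660/1091) = 0.01428.
SE(p̂₁ − p̂₂) = √(SE₁² + SE₂²) = √(0.0004052169 + 0.0002039184) = 0.02468, since the two samples are independent.
At 99% confidence z* = 2.576; margin = 2.576 × 0.02468 = 0.06358.
The difference is 0.6060 − 0.3340 = 0.2720, so the interval is 0.2720 ± 0.06358 = (0.208, 0.336).

(0.208, 0.336)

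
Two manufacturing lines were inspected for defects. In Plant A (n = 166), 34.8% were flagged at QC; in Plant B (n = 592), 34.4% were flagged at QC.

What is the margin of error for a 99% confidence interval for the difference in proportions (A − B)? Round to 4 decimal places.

0.1077

The two standard errors are √(0.3480×0.6520/166) = 0.03697 and √(0.3440×0.6560/592) = 0.01952.
Because the samples are independent, SE_diff = √(0.03697² + 0.01952²) = 0.04181.
Using z* = 2.576 for 99%, ME = 2.576 × 0.04181 = 0.10770.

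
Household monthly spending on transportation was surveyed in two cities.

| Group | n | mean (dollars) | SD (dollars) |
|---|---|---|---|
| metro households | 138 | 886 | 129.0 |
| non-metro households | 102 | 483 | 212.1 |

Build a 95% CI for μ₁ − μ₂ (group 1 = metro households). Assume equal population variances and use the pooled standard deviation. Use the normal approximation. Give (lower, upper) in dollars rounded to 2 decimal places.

s_p = √[((n₁−1)s₁² + (n₂−1)s₂²)/(n₁+n₂−2)] = √[(137·129.0² + 101·212.1²)/238] = 169.3220.
SE = 169.3220·√(1/138 + 1/102) = 22.1095.
With z* = 1.960, margin = 1.960 × 22.1095 = 43.3346.
x̄₁ − x̄₂ = 886 − 483 = 403.0000; interval 403.0000 ± 43.3346 = (359.67, 446.33).

(359.67, 446.33)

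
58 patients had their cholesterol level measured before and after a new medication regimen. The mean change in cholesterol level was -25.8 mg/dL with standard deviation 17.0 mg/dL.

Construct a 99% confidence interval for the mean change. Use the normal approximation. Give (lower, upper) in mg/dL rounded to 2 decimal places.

This is a matched-pairs design, so SE = s_d/√n = 17.0/√58 = 2.2322.
Margin = 2.576 × 2.2322 = 5.7501; the interval is -25.8 ± 5.7501 = (-31.55, -20.05).

(-31.55, -20.05)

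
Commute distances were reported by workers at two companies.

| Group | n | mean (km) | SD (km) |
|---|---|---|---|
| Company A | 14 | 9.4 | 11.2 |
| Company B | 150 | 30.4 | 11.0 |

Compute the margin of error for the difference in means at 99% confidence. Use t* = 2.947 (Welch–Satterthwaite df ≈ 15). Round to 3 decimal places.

9.210

SE₁ = s₁/√n₁ = 11.2/√14 = 2.9933; SE₂ = 11.0/√150 = 0.8981.
Independent samples, unequal variances: SE_diff = √(SE₁² + SE₂²) = √(8.95984489 + 0.80658361) = 3.1251.
t* = 2.947, so margin of error = 2.947 × 3.1251 = 9.2097.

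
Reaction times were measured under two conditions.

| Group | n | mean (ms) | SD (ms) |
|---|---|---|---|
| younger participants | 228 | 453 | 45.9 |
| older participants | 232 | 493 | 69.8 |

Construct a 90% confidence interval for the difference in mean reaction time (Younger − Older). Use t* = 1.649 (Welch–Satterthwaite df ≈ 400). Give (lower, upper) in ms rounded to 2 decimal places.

(-49.07, -30.93)

Standard errors of each mean: 45.9/√228 = 3.0398 and 69.8/√232 = 4.5826.
SE(x̄₁ − x̄₂) = √(3.0398² + 4.5826²) = 5.4991 for independent samples with unequal variances.
With t* = 1.649, the margin is 1.649 × 5.4991 = 9.0680.
x̄₁ − x̄₂ = 453 − 493 = -40.0000; the interval is -40.0000 ± 9.0680 = (-49.07, -30.93).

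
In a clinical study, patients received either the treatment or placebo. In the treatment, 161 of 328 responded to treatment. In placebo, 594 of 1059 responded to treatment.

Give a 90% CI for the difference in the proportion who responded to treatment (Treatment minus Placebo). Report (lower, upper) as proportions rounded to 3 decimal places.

Sample proportions: 161/328 = 0.4909, 594/1059 = 0.5609.
Each SE is √(p̂(1−p̂)/n): √(0.4909·0.5091/328) = 0.02760 and √(0.5609·0.4391/1059) = 0.01525.
SE(p̂₁ − p̂₂) = √(SE₁² + SE₂²) = √(0.00076176 + 0.0002325625) = 0.03153, since the two samples are independent.
At 90% confidence z* = 1.645; margin = 1.645 × 0.03153 = 0.05187.
The difference is 0.4909 − 0.5609 = -0.0700, so the interval is -0.0700 ± 0.05187 = (-0.122, -0.018).

(-0.122, -0.018)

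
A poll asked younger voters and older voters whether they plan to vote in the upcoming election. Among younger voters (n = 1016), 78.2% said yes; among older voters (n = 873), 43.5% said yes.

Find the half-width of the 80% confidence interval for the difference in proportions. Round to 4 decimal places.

0.0272

SE₁ = √(p̂₁(1−p̂₁)/n₁) = √(0.7820·0.2180/1016) = 0.01295; SE₂ = √(0.4350·0.5650/873) = 0.01678.
Independent samples: SE of the difference = √(SE₁² + SE₂²) = √(0.0001677025 + 0.0002815684) = 0.02120.
z* for 80% confidence is 1.282, so the margin of error is 1.282 × 0.02120 = 0.02718.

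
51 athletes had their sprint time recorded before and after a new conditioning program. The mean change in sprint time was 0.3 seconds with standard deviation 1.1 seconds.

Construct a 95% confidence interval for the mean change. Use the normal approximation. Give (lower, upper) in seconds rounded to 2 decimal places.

This is a matched-pairs design, so SE = s_d/√n = 1.1/√51 = 0.1540.
Margin = 1.960 × 0.1540 = 0.3018; the interval is 0.3 ± 0.3018 = (0.00, 0.60).

(0.00, 0.60)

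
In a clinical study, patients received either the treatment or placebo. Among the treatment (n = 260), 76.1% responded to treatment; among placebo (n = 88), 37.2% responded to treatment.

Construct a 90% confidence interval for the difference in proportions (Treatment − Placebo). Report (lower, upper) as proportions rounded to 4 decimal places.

(0.2937, 0.4843)

Each SE is √(p̂(1−p̂)/n): √(0.7610·0.2390/260) = 0.02645 and √(0.3720·0.6280/88) = 0.05152.
SE(p̂₁ − p̂₂) = √(SE₁² + SE₂²) = √(0.0006996025 + 0.0026543104) = 0.05791, since the two samples are independent.
At 90% confidence z* = 1.645; margin = 1.645 × 0.05791 = 0.09526.
The difference is 0.7610 − 0.3720 = 0.3890, so the interval is 0.3890 ± 0.09526 = (0.2937, 0.4843).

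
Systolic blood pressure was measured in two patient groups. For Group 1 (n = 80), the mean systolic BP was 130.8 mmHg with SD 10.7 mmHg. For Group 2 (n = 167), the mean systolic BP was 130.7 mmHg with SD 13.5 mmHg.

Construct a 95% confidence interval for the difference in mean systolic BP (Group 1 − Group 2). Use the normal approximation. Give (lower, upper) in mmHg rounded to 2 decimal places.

(-3.01, 3.21)

Per-group SEs: s₁/√n₁ = 10.7/√80 = 1.1963, s₂/√n₂ = 13.5/√167 = 1.0447.
Unpooled SE of the difference: √(1.43113369 + 1.09139809) = 1.5882.
Margin of error = z* · SE = 1.960 × 1.5882 = 3.1129.
x̄₁ − x̄₂ = 130.8 − 130.7 = 0.1000.
CI: 0.1000 ± 3.1129 = (-3.01, 3.21).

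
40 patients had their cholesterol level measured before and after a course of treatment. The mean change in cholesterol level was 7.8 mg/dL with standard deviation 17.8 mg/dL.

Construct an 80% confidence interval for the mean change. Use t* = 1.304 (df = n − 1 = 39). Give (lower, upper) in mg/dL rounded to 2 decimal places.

(4.13, 11.47)

Paired design: SE = s_d/√n = 17.8/√40 = 2.8144.
t* = 1.304; margin of error = 1.304 × 2.8144 = 3.6700.
7.8 ± 3.6700 → (4.13, 11.47).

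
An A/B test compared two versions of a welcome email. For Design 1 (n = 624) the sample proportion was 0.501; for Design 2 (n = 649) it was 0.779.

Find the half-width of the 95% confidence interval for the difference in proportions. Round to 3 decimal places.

The two standard errors are √(0.5010×0.4990/624) = 0.02002 and √(0.7790×0.2210/649) = 0.01629.
Because the samples are independent, SE_diff = √(0.02002² + 0.01629²) = 0.02581.
Using z* = 1.960 for 95%, ME = 1.960 × 0.02581 = 0.05059.

0.051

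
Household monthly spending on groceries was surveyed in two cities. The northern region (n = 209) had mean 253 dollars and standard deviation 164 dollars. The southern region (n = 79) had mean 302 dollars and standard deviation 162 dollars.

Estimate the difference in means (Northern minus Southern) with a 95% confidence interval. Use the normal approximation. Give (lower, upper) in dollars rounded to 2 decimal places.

(-91.08, -6.92)

Standard errors of each mean: 164/√209 = 11.3441 and 162/√79 = 18.2264.
SE(x̄₁ − x̄₂) = √(11.3441² + 18.2264²) = 21.4684 for independent samples with unequal variances.
With z* = 1.960, the margin is 1.960 × 21.4684 = 42.0781.
x̄₁ − x̄₂ = 253 − 302 = -49.0000; the interval is -49.0000 ± 42.0781 = (-91.08, -6.92).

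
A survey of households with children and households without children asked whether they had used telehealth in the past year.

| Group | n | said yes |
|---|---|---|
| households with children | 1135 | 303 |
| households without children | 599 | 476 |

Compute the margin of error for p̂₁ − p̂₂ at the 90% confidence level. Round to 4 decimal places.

0.0347

First, p̂₁ = 303/1135 = 0.2670; p̂₂ = 476/599 = 0.7947.
The two standard errors are √(0.2670×0.7330/1135) = 0.01313 and √(0.7947×0.2053/599) = 0.01650.
Because the samples are independent, SE_diff = √(0.01313² + 0.01650²) = 0.02109.
Using z* = 1.645 for 90%, ME = 1.645 × 0.02109 = 0.03469.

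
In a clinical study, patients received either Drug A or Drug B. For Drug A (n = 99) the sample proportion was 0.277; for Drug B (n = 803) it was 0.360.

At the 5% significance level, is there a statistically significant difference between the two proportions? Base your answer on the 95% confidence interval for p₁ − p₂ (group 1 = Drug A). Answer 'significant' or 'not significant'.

not significant

The two standard errors are √(0.2770×0.7230/99) = 0.04498 and √(0.3600×0.6400/803) = 0.01694.
Because the samples are independent, SE_diff = √(0.04498² + 0.01694²) = 0.04806.
Using z* = 1.960 for 95%, ME = 1.960 × 0.04806 = 0.09420.
p̂₁ − p̂₂ = -0.0830; interval -0.0830 ± 0.09420 gives (-0.17720, 0.01120).
The interval (-0.17720, 0.01120) contains 0, so the difference is not significant.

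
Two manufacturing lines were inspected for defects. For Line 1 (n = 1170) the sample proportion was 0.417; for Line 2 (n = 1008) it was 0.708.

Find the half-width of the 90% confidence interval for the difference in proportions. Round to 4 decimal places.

0.0334

SE₁ = √(p̂₁(1−p̂₁)/n₁) = √(0.4170·0.5830/1170) = 0.01441; SE₂ = √(0.7080·0.2920/1008) = 0.01432.
Independent samples: SE of the difference = √(SE₁² + SE₂²) = √(0.0002076481 + 0.0002050624) = 0.02032.
z* for 90% confidence is 1.645, so the margin of error is 1.645 × 0.02032 = 0.03343.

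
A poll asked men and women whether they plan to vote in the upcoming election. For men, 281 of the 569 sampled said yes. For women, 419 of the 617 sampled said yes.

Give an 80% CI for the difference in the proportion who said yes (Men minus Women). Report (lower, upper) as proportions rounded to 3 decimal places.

First, p̂₁ = 281/569 = 0.4938; p̂₂ = 419/617 = 0.6791.
The two standard errors are √(0.4938×0.5062/569) = 0.02096 and √(0.6791×0.3209/617) = 0.01879.
Because the samples are independent, SE_diff = √(0.02096² + 0.01879²) = 0.02815.
Using z* = 1.282 for 80%, ME = 1.282 × 0.02815 = 0.03609.
p̂₁ − p̂₂ = -0.1853; interval -0.1853 ± 0.03609 gives (-0.221, -0.149).

(-0.221, -0.149)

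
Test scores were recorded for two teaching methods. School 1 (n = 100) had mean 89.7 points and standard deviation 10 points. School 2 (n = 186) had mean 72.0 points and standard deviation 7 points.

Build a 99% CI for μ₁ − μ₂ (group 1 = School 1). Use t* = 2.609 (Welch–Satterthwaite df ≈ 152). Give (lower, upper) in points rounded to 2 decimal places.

(14.77, 20.63)

Standard errors of each mean: 10/√100 = 1.0000 and 7/√186 = 0.5133.
SE(x̄₁ − x̄₂) = √(1.0000² + 0.5133²) = 1.1240 for independent samples with unequal variances.
With t* = 2.609, the margin is 2.609 × 1.1240 = 2.9325.
x̄₁ − x̄₂ = 89.7 − 72.0 = 17.7000; the interval is 17.7000 ± 2.9325 = (14.77, 20.63).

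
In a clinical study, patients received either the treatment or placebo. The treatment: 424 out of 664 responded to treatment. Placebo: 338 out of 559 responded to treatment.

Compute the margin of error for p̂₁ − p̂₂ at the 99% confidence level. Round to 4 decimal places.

0.0717

p̂₁ = 424/664 = 0.6386 and p̂₂ = 338/559 = 0.6047.
SE₁ = √(p̂₁(1−p̂₁)/n₁) = √(0.6386·0.3614/664) = 0.01864; SE₂ = √(0.6047·0.3953/559) = 0.02068.
Independent samples: SE of the difference = √(SE₁² + SE₂²) = √(0.0003474496 + 0.0004276624) = 0.02784.
z* for 99% confidence is 2.576, so the margin of error is 2.576 × 0.02784 = 0.07172.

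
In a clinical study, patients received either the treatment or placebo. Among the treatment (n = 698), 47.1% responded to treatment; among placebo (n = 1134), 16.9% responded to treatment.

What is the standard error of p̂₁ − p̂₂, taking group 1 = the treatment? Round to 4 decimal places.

Each SE is √(p̂(1−p̂)/n): √(0.4710·0.5290/698) = 0.01889 and √(0.1690·0.8310/1134) = 0.01113.
SE(p̂₁ − p̂₂) = √(SE₁² + SE₂²) = √(0.0003568321 + 0.0001238769) = 0.02193, since the two samples are independent.

0.0219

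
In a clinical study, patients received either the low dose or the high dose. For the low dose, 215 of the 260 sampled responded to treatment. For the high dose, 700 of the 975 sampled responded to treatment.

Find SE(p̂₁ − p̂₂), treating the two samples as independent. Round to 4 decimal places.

p̂₁ = 215/260 = 0.8269 and p̂₂ = 700/975 = 0.7179.
SE₁ = √(p̂₁(1−p̂₁)/n₁) = √(0.8269·0.1731/260) = 0.02346; SE₂ = √(0.7179·0.2821/975) = 0.01441.
Independent samples: SE of the difference = √(SE₁² + SE₂²) = √(0.0005503716 + 0.0002076481) = 0.02753.

0.0275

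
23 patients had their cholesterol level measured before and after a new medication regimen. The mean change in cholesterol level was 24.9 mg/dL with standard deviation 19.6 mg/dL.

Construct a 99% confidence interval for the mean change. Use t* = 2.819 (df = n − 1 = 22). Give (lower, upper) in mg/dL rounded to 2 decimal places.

(13.38, 36.42)

This is a matched-pairs design, so SE = s_d/√n = 19.6/√23 = 4.0869.
Margin = 2.819 × 4.0869 = 11.5210; the interval is 24.9 ± 11.5210 = (13.38, 36.42).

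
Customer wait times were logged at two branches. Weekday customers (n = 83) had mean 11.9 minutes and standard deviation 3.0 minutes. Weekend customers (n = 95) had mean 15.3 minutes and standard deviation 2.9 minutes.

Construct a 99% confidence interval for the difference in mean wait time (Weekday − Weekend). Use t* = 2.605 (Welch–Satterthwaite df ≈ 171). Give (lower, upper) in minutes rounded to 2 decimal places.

Per-group SEs: s₁/√n₁ = 3.0/√83 = 0.3293, s₂/√n₂ = 2.9/√95 = 0.2975.
Unpooled SE of the difference: √(0.10843849 + 0.08850625) = 0.4438.
Margin of error = t* · SE = 2.605 × 0.4438 = 1.1561.
x̄₁ − x̄₂ = 11.9 − 15.3 = -3.4000.
CI: -3.4000 ± 1.1561 = (-4.56, -2.24).

(-4.56, -2.24)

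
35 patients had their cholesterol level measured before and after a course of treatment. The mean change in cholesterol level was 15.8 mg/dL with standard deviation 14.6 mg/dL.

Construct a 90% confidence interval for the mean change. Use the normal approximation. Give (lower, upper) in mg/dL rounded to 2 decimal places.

This is a matched-pairs design, so SE = s_d/√n = 14.6/√35 = 2.4679.
Margin = 1.645 × 2.4679 = 4.0597; the interval is 15.8 ± 4.0597 = (11.74, 19.86).

(11.74, 19.86)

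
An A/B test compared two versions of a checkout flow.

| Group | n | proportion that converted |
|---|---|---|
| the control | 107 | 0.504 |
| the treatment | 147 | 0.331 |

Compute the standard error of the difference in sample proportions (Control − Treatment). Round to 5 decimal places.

SE₁ = √(p̂₁(1−p̂₁)/n₁) = √(0.5040·0.4960/107) = 0.04834; SE₂ = √(0.3310·0.6690/147) = 0.03881.
Independent samples: SE of the difference = √(SE₁² + SE₂²) = √(0.0023367556 + 0.0015062161) = 0.06199.

0.06199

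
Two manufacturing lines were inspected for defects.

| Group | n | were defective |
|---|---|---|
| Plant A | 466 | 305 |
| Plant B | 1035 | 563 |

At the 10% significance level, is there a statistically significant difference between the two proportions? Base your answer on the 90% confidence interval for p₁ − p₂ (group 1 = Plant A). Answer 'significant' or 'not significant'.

significant

p̂₁ = 305/466 = 0.6545 and p̂₂ = 563/1035 = 0.5440.
SE₁ = √(p̂₁(1−p̂₁)/n₁) = √(0.6545·0.3455/466) = 0.02203; SE₂ = √(0.5440·0.4560/1035) = 0.01548.
Independent samples: SE of the difference = √(SE₁² + SE₂²) = √(0.0004853209 + 0.0002396304) = 0.02692.
z* for 90% confidence is 1.645, so the margin of error is 1.645 × 0.02692 = 0.04428.
Point estimate p̂₁ − p̂₂ = 0.6545 − 0.5440 = 0.1105.
0.1105 ± 0.04428 → (0.06622, 0.15478).
The interval (0.06622, 0.15478) does not contain 0, so the difference is significant.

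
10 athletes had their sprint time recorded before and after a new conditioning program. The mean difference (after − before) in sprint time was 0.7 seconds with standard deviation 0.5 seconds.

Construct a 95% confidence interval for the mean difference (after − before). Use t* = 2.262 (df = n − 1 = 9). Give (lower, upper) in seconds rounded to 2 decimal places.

(0.34, 1.06)

This is a matched-pairs design, so SE = s_d/√n = 0.5/√10 = 0.1581.
Margin = 2.262 × 0.1581 = 0.3576; the interval is 0.7 ± 0.3576 = (0.34, 1.06).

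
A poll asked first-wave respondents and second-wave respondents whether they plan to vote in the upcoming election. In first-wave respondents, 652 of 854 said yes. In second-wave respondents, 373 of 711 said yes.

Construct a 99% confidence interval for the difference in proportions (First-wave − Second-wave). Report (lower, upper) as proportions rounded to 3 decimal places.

(0.178, 0.300)

Sample proportions: 652/854 = 0.7635, 373/711 = 0.5246.
Each SE is √(p̂(1−p̂)/n): √(0.7635·0.2365/854) = 0.01454 and √(0.5246·0.4754/711) = 0.01873.
SE(p̂₁ − p̂₂) = √(SE₁² + SE₂²) = √(0.0002114116 + 0.0003508129) = 0.02371, since the two samples are independent.
At 99% confidence z* = 2.576; margin = 2.576 × 0.02371 = 0.06108.
The difference is 0.7635 − 0.5246 = 0.2389, so the interval is 0.2389 ± 0.06108 = (0.178, 0.300).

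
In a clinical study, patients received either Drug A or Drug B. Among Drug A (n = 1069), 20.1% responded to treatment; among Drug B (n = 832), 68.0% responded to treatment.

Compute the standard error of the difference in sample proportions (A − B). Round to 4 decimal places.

SE₁ = √(p̂₁(1−p̂₁)/n₁) = √(0.2010·0.7990/1069) = 0.01226; SE₂ = √(0.6800·0.3200/832) = 0.01617.
Independent samples: SE of the difference = √(SE₁² + SE₂²) = √(0.0001503076 + 0.0002614689) = 0.02029.

0.0203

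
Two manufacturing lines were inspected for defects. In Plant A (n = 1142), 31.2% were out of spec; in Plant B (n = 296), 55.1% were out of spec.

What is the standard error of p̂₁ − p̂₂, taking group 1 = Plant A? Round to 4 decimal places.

0.0320

SE₁ = √(p̂₁(1−p̂₁)/n₁) = √(0.3120·0.6880/1142) = 0.01371; SE₂ = √(0.5510·0.4490/296) = 0.02891.
Independent samples: SE of the difference = √(SE₁² + SE₂²) = √(0.0001879641 + 0.0008357881) = 0.03200.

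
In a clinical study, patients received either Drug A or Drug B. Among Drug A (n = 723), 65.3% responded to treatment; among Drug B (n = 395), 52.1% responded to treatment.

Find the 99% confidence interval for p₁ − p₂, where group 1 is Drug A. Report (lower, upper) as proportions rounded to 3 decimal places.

The two standard errors are √(0.6530×0.3470/723) = 0.01770 and √(0.5210×0.4790/395) = 0.02514.
Because the samples are independent, SE_diff = √(0.01770² + 0.02514²) = 0.03075.
Using z* = 2.576 for 99%, ME = 2.576 × 0.03075 = 0.07921.
p̂₁ − p̂₂ = 0.1320; interval 0.1320 ± 0.07921 gives (0.053, 0.211).

(0.053, 0.211)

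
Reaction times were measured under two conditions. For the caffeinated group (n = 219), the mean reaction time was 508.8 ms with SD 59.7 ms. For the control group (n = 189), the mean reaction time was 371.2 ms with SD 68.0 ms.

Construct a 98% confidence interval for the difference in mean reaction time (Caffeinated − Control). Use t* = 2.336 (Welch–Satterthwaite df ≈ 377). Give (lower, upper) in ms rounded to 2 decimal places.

(122.69, 152.51)

Per-group SEs: s₁/√n₁ = 59.7/√219 = 4.0342, s₂/√n₂ = 68.0/√189 = 4.9463.
Unpooled SE of the difference: √(16.27476964 + 24.46588369) = 6.3828.
Margin of error = t* · SE = 2.336 × 6.3828 = 14.9102.
x̄₁ − x̄₂ = 508.8 − 371.2 = 137.6000.
CI: 137.6000 ± 14.9102 = (122.69, 152.51).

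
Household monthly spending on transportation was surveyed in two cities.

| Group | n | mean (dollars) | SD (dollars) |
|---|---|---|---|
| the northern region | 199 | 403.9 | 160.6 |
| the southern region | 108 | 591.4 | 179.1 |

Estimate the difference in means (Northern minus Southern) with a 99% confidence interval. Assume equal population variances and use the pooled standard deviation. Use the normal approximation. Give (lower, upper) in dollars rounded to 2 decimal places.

s_p = √[((n₁−1)s₁² + (n₂−1)s₂²)/(n₁+n₂−2)] = √[(198·160.6² + 107·179.1²)/305] = 167.3232.
SE = 167.3232·√(1/199 + 1/108) = 19.9980.
With z* = 2.576, margin = 2.576 × 19.9980 = 51.5148.
x̄₁ − x̄₂ = 403.9 − 591.4 = -187.5000; interval -187.5000 ± 51.5148 = (-239.01, -135.99).

(-239.01, -135.99)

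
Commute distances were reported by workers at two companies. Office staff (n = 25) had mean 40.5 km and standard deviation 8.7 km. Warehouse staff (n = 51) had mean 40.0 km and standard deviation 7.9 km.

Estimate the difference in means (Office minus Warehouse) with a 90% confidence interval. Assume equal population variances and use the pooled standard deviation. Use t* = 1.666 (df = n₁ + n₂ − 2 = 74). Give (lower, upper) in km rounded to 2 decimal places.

(-2.82, 3.82)

Pooled variance s_p² = [24·8.7² + 50·7.9²] / (25+51−2) = 66.7170, so s_p = 8.1680.
SE_diff = s_p·√(1/n₁ + 1/n₂) = 8.1680·√(1/25 + 1/51) = 1.9942.
t* = 1.666; margin = 1.666 × 1.9942 = 3.3223.
Difference = 40.5 − 40.0 = 0.5000.
0.5000 ± 3.3223 → (-2.82, 3.82).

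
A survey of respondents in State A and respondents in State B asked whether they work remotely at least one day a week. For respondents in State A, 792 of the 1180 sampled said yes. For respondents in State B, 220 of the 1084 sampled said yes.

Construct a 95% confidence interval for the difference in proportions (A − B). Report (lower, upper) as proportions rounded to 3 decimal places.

(0.432, 0.504)

First, p̂₁ = 792/1180 = 0.6712; p̂₂ = 220/1084 = 0.2030.
The two standard errors are √(0.6712×0.3288/1180) = 0.01368 and √(0.2030×0.7970/1084) = 0.01222.
Because the samples are independent, SE_diff = √(0.01368² + 0.01222²) = 0.01834.
Using z* = 1.960 for 95%, ME = 1.960 × 0.01834 = 0.03595.
p̂₁ − p̂₂ = 0.4682; interval 0.4682 ± 0.03595 gives (0.432, 0.504).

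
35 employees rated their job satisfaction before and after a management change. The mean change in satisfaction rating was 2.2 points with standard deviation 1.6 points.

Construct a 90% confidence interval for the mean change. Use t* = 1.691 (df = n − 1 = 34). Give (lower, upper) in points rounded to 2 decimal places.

(1.74, 2.66)

This is a matched-pairs design, so SE = s_d/√n = 1.6/√35 = 0.2704.
Margin = 1.691 × 0.2704 = 0.4572; the interval is 2.2 ± 0.4572 = (1.74, 2.66).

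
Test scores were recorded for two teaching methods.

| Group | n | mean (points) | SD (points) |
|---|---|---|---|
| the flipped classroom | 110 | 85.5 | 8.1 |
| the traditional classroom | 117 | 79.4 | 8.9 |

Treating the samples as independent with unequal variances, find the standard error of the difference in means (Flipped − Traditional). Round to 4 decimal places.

SE₁ = s₁/√n₁ = 8.1/√110 = 0.7723; SE₂ = 8.9/√117 = 0.8228.
Independent samples, unequal variances: SE_diff = √(SE₁² + SE₂²) = √(0.59644729 + 0.67699984) = 1.1285.

1.1285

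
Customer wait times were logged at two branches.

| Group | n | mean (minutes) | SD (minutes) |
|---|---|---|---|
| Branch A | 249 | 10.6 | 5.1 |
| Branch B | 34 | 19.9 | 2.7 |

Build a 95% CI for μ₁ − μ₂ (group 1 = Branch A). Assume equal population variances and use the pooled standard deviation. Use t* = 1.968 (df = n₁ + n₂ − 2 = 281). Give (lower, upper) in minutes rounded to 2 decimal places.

(-11.06, -7.54)

Pooled variance s_p² = [248·5.1² + 33·2.7²] / (249+34−2) = 23.8116, so s_p = 4.8797.
SE_diff = s_p·√(1/n₁ + 1/n₂) = 4.8797·√(1/249 + 1/34) = 0.8922.
t* = 1.968; margin = 1.968 × 0.8922 = 1.7558.
Difference = 10.6 − 19.9 = -9.3000.
-9.3000 ± 1.7558 → (-11.06, -7.54).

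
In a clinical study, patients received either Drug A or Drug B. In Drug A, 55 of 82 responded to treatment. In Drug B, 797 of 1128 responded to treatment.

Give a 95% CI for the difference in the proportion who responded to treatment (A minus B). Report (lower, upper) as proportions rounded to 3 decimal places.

First, p̂₁ = 55/82 = 0.6707; p̂₂ = 797/1128 = 0.7066.
The two standard errors are √(0.6707×0.3293/82) = 0.05190 and √(0.7066×0.2934/1128) = 0.01356.
Because the samples are independent, SE_diff = √(0.05190² + 0.01356²) = 0.05364.
Using z* = 1.960 for 95%, ME = 1.960 × 0.05364 = 0.10513.
p̂₁ − p̂₂ = -0.0359; interval -0.0359 ± 0.10513 gives (-0.141, 0.069).

(-0.141, 0.069)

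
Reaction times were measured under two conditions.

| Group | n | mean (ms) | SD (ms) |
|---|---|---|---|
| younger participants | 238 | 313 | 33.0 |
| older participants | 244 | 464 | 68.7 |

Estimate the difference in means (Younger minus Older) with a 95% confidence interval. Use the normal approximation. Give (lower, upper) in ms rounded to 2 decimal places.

(-160.59, -141.41)

Per-group SEs: s₁/√n₁ = 33.0/√238 = 2.1391, s₂/√n₂ = 68.7/√244 = 4.3981.
Unpooled SE of the difference: √(4.57574881 + 19.34328361) = 4.8907.
Margin of error = z* · SE = 1.960 × 4.8907 = 9.5858.
x̄₁ − x̄₂ = 313 − 464 = -151.0000.
CI: -151.0000 ± 9.5858 = (-160.59, -141.41).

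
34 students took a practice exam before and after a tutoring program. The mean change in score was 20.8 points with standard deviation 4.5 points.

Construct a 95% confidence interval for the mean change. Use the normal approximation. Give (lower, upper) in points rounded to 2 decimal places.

This is a matched-pairs design, so SE = s_d/√n = 4.5/√34 = 0.7717.
Margin = 1.960 × 0.7717 = 1.5125; the interval is 20.8 ± 1.5125 = (19.29, 22.31).

(19.29, 22.31)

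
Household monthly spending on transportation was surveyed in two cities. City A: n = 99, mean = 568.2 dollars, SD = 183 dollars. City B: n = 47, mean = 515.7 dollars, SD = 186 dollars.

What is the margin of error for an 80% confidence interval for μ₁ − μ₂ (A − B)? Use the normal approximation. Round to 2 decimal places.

42.02

SE₁ = s₁/√n₁ = 183/√99 = 18.3922; SE₂ = 186/√47 = 27.1309.
Independent samples, unequal variances: SE_diff = √(SE₁² + SE₂²) = √(338.27302084 + 736.08573481) = 32.7774.
z* = 1.282, so margin of error = 1.282 × 32.7774 = 42.0206.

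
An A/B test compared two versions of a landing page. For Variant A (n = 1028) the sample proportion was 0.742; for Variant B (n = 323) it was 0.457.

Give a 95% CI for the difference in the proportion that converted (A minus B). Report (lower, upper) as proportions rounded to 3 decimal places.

(0.224, 0.346)

Each SE is √(p̂(1−p̂)/n): √(0.7420·0.2580/1028) = 0.01365 and √(0.4570·0.5430/323) = 0.02772.
SE(p̂₁ − p̂₂) = √(SE₁² + SE₂²) = √(0.0001863225 + 0.0007683984) = 0.03090, since the two samples are independent.
At 95% confidence z* = 1.960; margin = 1.960 × 0.03090 = 0.06056.
The difference is 0.7420 − 0.4570 = 0.2850, so the interval is 0.2850 ± 0.06056 = (0.224, 0.346).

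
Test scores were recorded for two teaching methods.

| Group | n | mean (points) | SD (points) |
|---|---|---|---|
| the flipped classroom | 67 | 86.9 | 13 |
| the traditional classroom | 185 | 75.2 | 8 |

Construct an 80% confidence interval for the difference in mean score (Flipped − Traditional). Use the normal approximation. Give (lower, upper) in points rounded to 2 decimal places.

(9.53, 13.87)

Per-group SEs: s₁/√n₁ = 13/√67 = 1.5882, s₂/√n₂ = 8/√185 = 0.5882.
Unpooled SE of the difference: √(2.52237924 + 0.34597924) = 1.6936.
Margin of error = z* · SE = 1.282 × 1.6936 = 2.1712.
x̄₁ − x̄₂ = 86.9 − 75.2 = 11.7000.
CI: 11.7000 ± 2.1712 = (9.53, 13.87).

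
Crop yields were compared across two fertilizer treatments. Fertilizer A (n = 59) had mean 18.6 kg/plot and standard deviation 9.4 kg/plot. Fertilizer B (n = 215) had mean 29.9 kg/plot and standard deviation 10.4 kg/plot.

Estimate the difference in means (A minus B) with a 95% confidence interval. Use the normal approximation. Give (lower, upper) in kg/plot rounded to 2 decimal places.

(-14.07, -8.53)

Standard errors of each mean: 9.4/√59 = 1.2238 and 10.4/√215 = 0.7093.
SE(x̄₁ − x̄₂) = √(1.2238² + 0.7093²) = 1.4145 for independent samples with unequal variances.
With z* = 1.960, the margin is 1.960 × 1.4145 = 2.7724.
x̄₁ − x̄₂ = 18.6 − 29.9 = -11.3000; the interval is -11.3000 ± 2.7724 = (-14.07, -8.53).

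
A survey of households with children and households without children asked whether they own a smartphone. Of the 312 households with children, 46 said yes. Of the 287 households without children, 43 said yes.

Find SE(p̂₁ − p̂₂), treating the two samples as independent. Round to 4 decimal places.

0.0291

Sample proportions: 46/312 = 0.1474, 43/287 = 0.1498.
Each SE is √(p̂(1−p̂)/n): √(0.1474·0.8526/312) = 0.02007 and √(0.1498·0.8502/287) = 0.02107.
SE(p̂₁ − p̂₂) = √(SE₁² + SE₂²) = √(0.0004028049 + 0.0004439449) = 0.02910, since the two samples are independent.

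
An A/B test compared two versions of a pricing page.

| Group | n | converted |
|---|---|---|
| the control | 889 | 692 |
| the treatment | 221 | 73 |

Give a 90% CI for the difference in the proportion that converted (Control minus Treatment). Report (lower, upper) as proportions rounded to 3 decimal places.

Sample proportions: 692/889 = 0.7784, 73/221 = 0.3303.
Each SE is √(p̂(1−p̂)/n): √(0.7784·0.2216/889) = 0.01393 and √(0.3303·0.6697/221) = 0.03164.
SE(p̂₁ − p̂₂) = √(SE₁² + SE₂²) = √(0.0001940449 + 0.0010010896) = 0.03457, since the two samples are independent.
At 90% confidence z* = 1.645; margin = 1.645 × 0.03457 = 0.05687.
The difference is 0.7784 − 0.3303 = 0.4481, so the interval is 0.4481 ± 0.05687 = (0.391, 0.505).

(0.391, 0.505)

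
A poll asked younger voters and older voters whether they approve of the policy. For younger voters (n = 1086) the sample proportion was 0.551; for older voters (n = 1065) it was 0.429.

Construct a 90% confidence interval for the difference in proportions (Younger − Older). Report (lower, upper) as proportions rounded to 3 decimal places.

(0.087, 0.157)

SE₁ = √(p̂₁(1−p̂₁)/n₁) = √(0.5510·0.4490/1086) = 0.01509; SE₂ = √(0.4290·0.5710/1065) = 0.01517.
Independent samples: SE of the difference = √(SE₁² + SE₂²) = √(0.0002277081 + 0.0002301289) = 0.02140.
z* for 90% confidence is 1.645, so the margin of error is 1.645 × 0.02140 = 0.03520.
Point estimate p̂₁ − p̂₂ = 0.5510 − 0.4290 = 0.1220.
0.1220 ± 0.03520 → (0.087, 0.157).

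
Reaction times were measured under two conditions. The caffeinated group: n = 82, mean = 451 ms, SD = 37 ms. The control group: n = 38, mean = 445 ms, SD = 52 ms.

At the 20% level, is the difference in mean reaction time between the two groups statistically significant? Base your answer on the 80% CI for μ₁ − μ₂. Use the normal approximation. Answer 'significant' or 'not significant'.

SE₁ = s₁/√n₁ = 37/√82 = 4.0860; SE₂ = 52/√38 = 8.4355.
Independent samples, unequal variances: SE_diff = √(SE₁² + SE₂²) = √(16.695396 + 71.15766025) = 9.3730.
z* = 1.282, so margin of error = 1.282 × 9.3730 = 12.0162.
Difference in means = 451 − 445 = 6.0000.
6.0000 ± 12.0162 → (-6.0162, 18.0162).
The interval (-6.0162, 18.0162) contains 0, so the difference is not significant.

not significant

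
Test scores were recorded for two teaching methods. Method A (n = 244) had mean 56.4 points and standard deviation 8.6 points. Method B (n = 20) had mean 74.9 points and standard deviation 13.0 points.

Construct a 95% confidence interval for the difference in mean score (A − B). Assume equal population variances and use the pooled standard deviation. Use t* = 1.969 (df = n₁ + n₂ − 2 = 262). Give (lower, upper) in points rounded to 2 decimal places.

Pooled variance s_p² = [243·8.6² + 19·13.0²] / (244+20−2) = 80.8522, so s_p = 8.9918.
SE_diff = s_p·√(1/n₁ + 1/n₂) = 8.9918·√(1/244 + 1/20) = 2.0914.
t* = 1.969; margin = 1.969 × 2.0914 = 4.1180.
Difference = 56.4 − 74.9 = -18.5000.
-18.5000 ± 4.1180 → (-22.62, -14.38).

(-22.62, -14.38)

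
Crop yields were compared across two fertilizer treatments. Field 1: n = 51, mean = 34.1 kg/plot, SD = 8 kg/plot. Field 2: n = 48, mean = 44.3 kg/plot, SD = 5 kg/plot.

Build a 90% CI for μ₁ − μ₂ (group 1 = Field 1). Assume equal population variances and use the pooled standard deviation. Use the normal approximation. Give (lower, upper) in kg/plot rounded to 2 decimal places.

Pooled variance s_p² = [50·8² + 47·5²] / (51+48−2) = 45.1031, so s_p = 6.7159.
SE_diff = s_p·√(1/n₁ + 1/n₂) = 6.7159·√(1/51 + 1/48) = 1.3506.
z* = 1.645; margin = 1.645 × 1.3506 = 2.2217.
Difference = 34.1 − 44.3 = -10.2000.
-10.2000 ± 2.2217 → (-12.42, -7.98).

(-12.42, -7.98)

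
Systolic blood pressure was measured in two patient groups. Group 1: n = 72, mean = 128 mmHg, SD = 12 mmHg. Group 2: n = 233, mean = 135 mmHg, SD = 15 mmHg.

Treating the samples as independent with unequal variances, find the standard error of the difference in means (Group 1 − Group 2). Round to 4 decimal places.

1.7221

Per-group SEs: s₁/√n₁ = 12/√72 = 1.4142, s₂/√n₂ = 15/√233 = 0.9827.
Unpooled SE of the difference: √(1.99996164 + 0.96569929) = 1.7221.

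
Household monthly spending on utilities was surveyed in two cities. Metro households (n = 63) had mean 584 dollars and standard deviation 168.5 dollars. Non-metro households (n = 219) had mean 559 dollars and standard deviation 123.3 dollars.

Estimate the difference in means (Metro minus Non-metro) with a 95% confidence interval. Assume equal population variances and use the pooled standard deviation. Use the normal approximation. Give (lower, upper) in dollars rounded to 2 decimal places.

s_p = √[((n₁−1)s₁² + (n₂−1)s₂²)/(n₁+n₂−2)] = √[(62·168.5² + 218·123.3²)/280] = 134.6231.
SE = 134.6231·√(1/63 + 1/219) = 19.2465.
With z* = 1.960, margin = 1.960 × 19.2465 = 37.7231.
x̄₁ − x̄₂ = 584 − 559 = 25.0000; interval 25.0000 ± 37.7231 = (-12.72, 62.72).

(-12.72, 62.72)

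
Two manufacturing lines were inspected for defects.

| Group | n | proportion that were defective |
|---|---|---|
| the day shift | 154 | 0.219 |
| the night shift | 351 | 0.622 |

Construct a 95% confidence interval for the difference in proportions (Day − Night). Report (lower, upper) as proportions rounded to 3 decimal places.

(-0.486, -0.320)

The two standard errors are √(0.2190×0.7810/154) = 0.03333 and √(0.6220×0.3780/351) = 0.02588.
Because the samples are independent, SE_diff = √(0.03333² + 0.02588²) = 0.04220.
Using z* = 1.960 for 95%, ME = 1.960 × 0.04220 = 0.08271.
p̂₁ − p̂₂ = -0.4030; interval -0.4030 ± 0.08271 gives (-0.486, -0.320).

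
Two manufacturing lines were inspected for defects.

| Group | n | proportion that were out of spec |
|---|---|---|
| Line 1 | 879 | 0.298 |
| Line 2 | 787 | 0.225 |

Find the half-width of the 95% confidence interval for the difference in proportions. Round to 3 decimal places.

0.042

Each SE is √(p̂(1−p̂)/n): √(0.2980·0.7020/879) = 0.01543 and √(0.2250·0.7750/787) = 0.01489.
SE(p̂₁ − p̂₂) = √(SE₁² + SE₂²) = √(0.0002380849 + 0.0002217121) = 0.02144, since the two samples are independent.
At 95% confidence z* = 1.960; margin = 1.960 × 0.02144 = 0.04202.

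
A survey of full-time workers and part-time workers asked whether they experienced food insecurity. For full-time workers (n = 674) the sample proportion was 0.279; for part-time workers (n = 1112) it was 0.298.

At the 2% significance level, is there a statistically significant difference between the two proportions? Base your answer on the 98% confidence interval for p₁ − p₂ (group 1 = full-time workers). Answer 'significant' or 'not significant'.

not significant

The two standard errors are √(0.2790×0.7210/674) = 0.01728 and √(0.2980×0.7020/1112) = 0.01372.
Because the samples are independent, SE_diff = √(0.01728² + 0.01372²) = 0.02206.
Using z* = 2.326 for 98%, ME = 2.326 × 0.02206 = 0.05131.
p̂₁ − p̂₂ = -0.0190; interval -0.0190 ± 0.05131 gives (-0.07031, 0.03231).
The interval (-0.07031, 0.03231) contains 0, so the difference is not significant.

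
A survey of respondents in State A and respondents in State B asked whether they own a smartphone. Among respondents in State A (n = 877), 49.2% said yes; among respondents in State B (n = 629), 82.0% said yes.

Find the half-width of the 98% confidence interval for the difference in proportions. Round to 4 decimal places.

0.0530

The two standard errors are √(0.4920×0.5080/877) = 0.01688 and √(0.8200×0.1800/629) = 0.01532.
Because the samples are independent, SE_diff = √(0.01688² + 0.01532²) = 0.02280.
Using z* = 2.326 for 98%, ME = 2.326 × 0.02280 = 0.05303.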